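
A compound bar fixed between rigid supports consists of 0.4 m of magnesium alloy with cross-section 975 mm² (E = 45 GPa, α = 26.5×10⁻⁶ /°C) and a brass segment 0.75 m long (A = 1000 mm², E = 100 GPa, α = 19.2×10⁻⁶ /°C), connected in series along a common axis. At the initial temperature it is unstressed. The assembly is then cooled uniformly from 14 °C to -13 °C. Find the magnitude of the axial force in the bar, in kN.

If the supports were absent, the total length change would be Σ αᵢΔT Lᵢ = 26.5×10⁻⁶×27×400 + 19.2×10⁻⁶×27×750 = 0.675 mm.
The rigid supports impose zero overall length change; the single axial force P common to all segments must satisfy P Σ Lᵢ/(AᵢEᵢ) = δ_free.
Σ Lᵢ/(AᵢEᵢ) = 400/(975×45×10³) + 750/(1000×100×10³) = 1.662×10⁻⁵ mm/N.
Hence P = δ_free / Σ(L/AE) = 0.675/1.662×10⁻⁵ = 40.62 kN (tensile).

P ≈ 40.6 kN (tensile)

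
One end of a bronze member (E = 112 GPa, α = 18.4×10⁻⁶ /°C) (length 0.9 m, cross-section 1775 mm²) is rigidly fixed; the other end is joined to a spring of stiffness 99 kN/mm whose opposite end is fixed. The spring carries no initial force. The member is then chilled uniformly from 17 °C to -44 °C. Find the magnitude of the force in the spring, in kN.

P ≈ 69.1 kN

The unrestrained thermal change is αΔT L = 18.4×10⁻⁶ × 61 × 900 = 1.01 mm.
With a force P in the spring, the elastic change of the member is PL/(AE) and that of the spring is P/k; compatibility requires their sum to equal δ_free.
So P = δ_free / [L/(AE) + 1/k] = 1.01 / [ 900/(1775×112×10³) + 1/(99×10³) ].
P = 1.01 / 1.463×10⁻⁵ = 69060 N.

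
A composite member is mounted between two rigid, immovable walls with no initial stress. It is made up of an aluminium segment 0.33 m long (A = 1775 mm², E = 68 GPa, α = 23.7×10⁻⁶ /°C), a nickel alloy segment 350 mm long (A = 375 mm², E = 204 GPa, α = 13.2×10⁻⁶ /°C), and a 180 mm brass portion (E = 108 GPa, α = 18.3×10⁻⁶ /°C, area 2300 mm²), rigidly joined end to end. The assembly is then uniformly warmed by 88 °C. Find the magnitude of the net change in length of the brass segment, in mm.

With the walls removed the bar would change length by δ_free = Σ αᵢΔT Lᵢ = 23.7×10⁻⁶×88×330 + 13.2×10⁻⁶×88×350 + 18.3×10⁻⁶×88×180 = 1.385 mm.
The walls prevent any net length change, so an axial force P (same in every segment) develops. Compatibility: P · Σ Lᵢ/(AᵢEᵢ) = δ_free.
Σ Lᵢ/(AᵢEᵢ) = 330/(1775×68×10³) + 350/(375×204×10³) + 180/(2300×108×10³) = 8.034×10⁻⁶ mm/N.
So P = 1.385 / 8.034×10⁻⁶ = 172.4 kN, compressive.
For the brass segment, free thermal change = 18.3×10⁻⁶×88×180 = 0.2899 mm and elastic change from P = 172400×180/(2300×108×10³) = 0.1249 mm; these oppose, so the net change is 0.165 mm (segment lengthens).

|ΔL| ≈ 0.165 mm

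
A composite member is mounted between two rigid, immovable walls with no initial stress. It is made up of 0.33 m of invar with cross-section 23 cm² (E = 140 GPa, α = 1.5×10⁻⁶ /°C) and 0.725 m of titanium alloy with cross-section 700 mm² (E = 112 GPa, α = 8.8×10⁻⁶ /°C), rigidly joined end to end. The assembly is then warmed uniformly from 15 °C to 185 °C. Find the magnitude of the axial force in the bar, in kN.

Free thermal expansion of the whole bar: Σ αᵢΔT Lᵢ = 1.5×10⁻⁶×170×330 + 8.8×10⁻⁶×170×725 = 1.169 mm.
The walls prevent any net length change, so an axial force P (same in every segment) develops. Compatibility: P · Σ Lᵢ/(AᵢEᵢ) = δ_free.
The series flexibility is Σ Lᵢ/(AᵢEᵢ) = 330/(2300×140×10³) + 725/(700×112×10³) = 1.027×10⁻⁵ mm/N.
So P = 1.169 / 1.027×10⁻⁵ = 113.8 kN, compressive.

P ≈ 114 kN (compressive)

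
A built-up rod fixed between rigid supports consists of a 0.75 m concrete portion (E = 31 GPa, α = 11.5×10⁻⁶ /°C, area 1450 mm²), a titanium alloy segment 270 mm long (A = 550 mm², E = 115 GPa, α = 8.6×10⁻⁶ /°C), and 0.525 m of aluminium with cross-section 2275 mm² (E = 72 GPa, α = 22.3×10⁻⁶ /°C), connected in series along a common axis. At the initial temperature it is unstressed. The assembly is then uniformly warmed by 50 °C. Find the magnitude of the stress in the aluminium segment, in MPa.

With the walls removed the bar would change length by δ_free = Σ αᵢΔT Lᵢ = 11.5×10⁻⁶×50×750 + 8.6×10⁻⁶×50×270 + 22.3×10⁻⁶×50×525 = 1.133 mm.
Since the ends are fixed, an axial force P builds up, equal in every segment, with P · Σ Lᵢ/(AᵢEᵢ) = δ_free.
The series flexibility is Σ Lᵢ/(AᵢEᵢ) = 750/(1450×31×10³) + 270/(550×115×10³) + 525/(2275×72×10³) = 2.416×10⁻⁵ mm/N.
So P = 1.133 / 2.416×10⁻⁵ = 46.89 kN, compressive.
σ_{aluminium} = P / A = 46890 / 2275 = 20.61 MPa.

σ ≈ 20.6 MPa (compressive)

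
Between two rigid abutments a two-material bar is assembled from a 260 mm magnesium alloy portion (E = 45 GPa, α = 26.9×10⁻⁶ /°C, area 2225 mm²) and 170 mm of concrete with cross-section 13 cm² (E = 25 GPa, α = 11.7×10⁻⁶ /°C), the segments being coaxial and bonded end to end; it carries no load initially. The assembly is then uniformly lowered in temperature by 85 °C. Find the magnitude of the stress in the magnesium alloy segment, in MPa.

Free thermal contraction of the whole bar: Σ αᵢΔT Lᵢ = 26.9×10⁻⁶×85×260 + 11.7×10⁻⁶×85×170 = 0.7636 mm.
The rigid supports impose zero overall length change; the single axial force P common to all segments must satisfy P Σ Lᵢ/(AᵢEᵢ) = δ_free.
Σ Lᵢ/(AᵢEᵢ) = 260/(2225×45×10³) + 170/(1300×25×10³) = 7.828×10⁻⁶ mm/N.
P = 0.7636 / 7.828×10⁻⁶ = 97550 N = 97.55 kN, tensile.
σ_{magnesium alloy} = P / A = 97550 / 2225 = 43.84 MPa.

σ ≈ 43.8 MPa (tensile)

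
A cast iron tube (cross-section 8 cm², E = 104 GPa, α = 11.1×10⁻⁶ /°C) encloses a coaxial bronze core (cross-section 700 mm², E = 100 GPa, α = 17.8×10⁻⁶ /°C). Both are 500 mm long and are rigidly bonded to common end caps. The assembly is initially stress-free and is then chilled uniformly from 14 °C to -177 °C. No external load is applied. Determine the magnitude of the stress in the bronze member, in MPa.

Equilibrium of a rigid end plate with no external load gives equal and opposite internal forces ±P in the two members. Since α_{bronze} > α_{cast iron}, cooling drives the bronze into tension and the cast iron into compression.
Setting the final lengths equal and cancelling L: (α₁ − α₂)ΔT = P/(A₁E₁) + P/(A₂E₂).
|α₁ − α₂|·ΔT = 6.7×10⁻⁶ × 191 = 0.00128.
1/(A₁E₁) + 1/(A₂E₂) = 1/(800×104×10³) + 1/(700×100×10³) = 2.63×10⁻⁸ N⁻¹.
P = 0.00128 / 2.63×10⁻⁸ = 48650 N = 48.65 kN.
σ_{bronze} = P/A₂ = 48650/700 = 69.5 MPa, tensile.

σ ≈ 69.5 MPa (tensile)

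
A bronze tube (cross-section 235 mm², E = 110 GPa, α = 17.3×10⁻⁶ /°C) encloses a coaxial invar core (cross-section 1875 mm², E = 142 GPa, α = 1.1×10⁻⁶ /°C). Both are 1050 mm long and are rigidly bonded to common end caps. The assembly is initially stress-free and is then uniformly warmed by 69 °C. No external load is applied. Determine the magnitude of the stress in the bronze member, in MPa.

σ ≈ 112 MPa (compressive)

Equilibrium of a rigid end plate with no external load gives equal and opposite internal forces ±P in the two members. Since α_{bronze} > α_{invar}, heating drives the bronze into compression and the invar into tension.
Setting the final lengths equal and cancelling L: (α₁ − α₂)ΔT = P/(A₁E₁) + P/(A₂E₂).
|α₁ − α₂|·ΔT = 16.2×10⁻⁶ × 69 = 0.001118.
1/(A₁E₁) + 1/(A₂E₂) = 1/(235×110×10³) + 1/(1875×142×10³) = 4.244×10⁻⁸ N⁻¹.
P = 0.001118 / 4.244×10⁻⁸ = 26340 N = 26.34 kN.
σ_{bronze} = P/A₁ = 26340/235 = 112.1 MPa, compressive.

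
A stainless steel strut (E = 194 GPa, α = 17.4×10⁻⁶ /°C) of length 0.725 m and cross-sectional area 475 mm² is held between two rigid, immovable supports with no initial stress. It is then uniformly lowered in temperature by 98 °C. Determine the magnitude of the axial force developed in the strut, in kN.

P ≈ 157 kN (tensile)

The ends cannot move, so σ = EαΔT = 194×10³ × 17.4×10⁻⁶ × 98 = 330.8 MPa.
Axial force P = σA = 330.8 × 475 = 157100 N = 157.1 kN, tensile.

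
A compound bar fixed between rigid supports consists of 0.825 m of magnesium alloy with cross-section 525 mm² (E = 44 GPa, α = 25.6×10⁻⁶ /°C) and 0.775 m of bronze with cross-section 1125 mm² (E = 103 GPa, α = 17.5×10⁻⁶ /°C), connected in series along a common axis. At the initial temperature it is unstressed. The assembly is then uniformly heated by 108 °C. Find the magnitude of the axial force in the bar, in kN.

P ≈ 88.3 kN (compressive)

With the walls removed the bar would change length by δ_free = Σ αᵢΔT Lᵢ = 25.6×10⁻⁶×108×825 + 17.5×10⁻⁶×108×775 = 3.746 mm.
The rigid supports impose zero overall length change; the single axial force P common to all segments must satisfy P Σ Lᵢ/(AᵢEᵢ) = δ_free.
The series flexibility is Σ Lᵢ/(AᵢEᵢ) = 825/(525×44×10³) + 775/(1125×103×10³) = 4.24×10⁻⁵ mm/N.
So P = 3.746 / 4.24×10⁻⁵ = 88.34 kN, compressive.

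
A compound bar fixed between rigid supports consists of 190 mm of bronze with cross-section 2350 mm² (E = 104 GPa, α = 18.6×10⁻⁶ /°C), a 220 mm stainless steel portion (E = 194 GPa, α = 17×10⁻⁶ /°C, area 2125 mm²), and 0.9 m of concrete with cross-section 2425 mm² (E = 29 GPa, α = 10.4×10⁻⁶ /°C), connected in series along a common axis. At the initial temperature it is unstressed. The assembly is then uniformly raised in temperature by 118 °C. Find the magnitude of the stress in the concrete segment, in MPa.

With the walls removed the bar would change length by δ_free = Σ αᵢΔT Lᵢ = 18.6×10⁻⁶×118×190 + 17×10⁻⁶×118×220 + 10.4×10⁻⁶×118×900 = 1.963 mm.
Since the ends are fixed, an axial force P builds up, equal in every segment, with P · Σ Lᵢ/(AᵢEᵢ) = δ_free.
The series flexibility is Σ Lᵢ/(AᵢEᵢ) = 190/(2350×104×10³) + 220/(2125×194×10³) + 900/(2425×29×10³) = 1.411×10⁻⁵ mm/N.
Hence P = δ_free / Σ(L/AE) = 1.963/1.411×10⁻⁵ = 139.1 kN (compressive).
σ_{concrete} = P / A = 139100 / 2425 = 57.37 MPa.

σ ≈ 57.4 MPa (compressive)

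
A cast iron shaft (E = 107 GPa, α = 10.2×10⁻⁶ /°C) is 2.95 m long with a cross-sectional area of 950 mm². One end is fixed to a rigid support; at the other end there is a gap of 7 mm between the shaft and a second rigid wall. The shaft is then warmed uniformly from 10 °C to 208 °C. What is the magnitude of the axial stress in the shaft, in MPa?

σ ≈ 0 MPa

Unrestrained expansion: δ_free = αΔT L = 10.2×10⁻⁶ × 198 × 2950 = 5.958 mm.
This is smaller than the 7 mm clearance, so the shaft expands freely without reaching the stop — the stress is zero.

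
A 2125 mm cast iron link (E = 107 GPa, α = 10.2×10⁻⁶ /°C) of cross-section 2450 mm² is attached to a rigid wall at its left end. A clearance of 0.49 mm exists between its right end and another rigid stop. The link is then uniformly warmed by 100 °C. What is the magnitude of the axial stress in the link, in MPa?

σ ≈ 84.5 MPa (compressive)

Free thermal elongation = αΔT L = 10.2×10⁻⁶ × 100 × 2125 = 2.167 mm.
The gap closes (δ_free > 0.49 mm) and the wall then resists a further 2.167 − 0.49 = 1.677 mm of expansion.
Compatibility: PL/(AE) = 1.677 mm, so σ = P/A = E × (1.677/2125) = 84.47 MPa.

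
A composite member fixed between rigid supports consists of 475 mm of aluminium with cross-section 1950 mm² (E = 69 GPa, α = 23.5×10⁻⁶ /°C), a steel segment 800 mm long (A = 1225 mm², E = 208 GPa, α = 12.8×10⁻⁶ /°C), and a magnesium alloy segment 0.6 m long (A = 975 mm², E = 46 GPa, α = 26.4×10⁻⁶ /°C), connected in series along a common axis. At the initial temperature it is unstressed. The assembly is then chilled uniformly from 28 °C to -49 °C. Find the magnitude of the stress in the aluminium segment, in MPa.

If the supports were absent, the total length change would be Σ αᵢΔT Lᵢ = 23.5×10⁻⁶×77×475 + 12.8×10⁻⁶×77×800 + 26.4×10⁻⁶×77×600 = 2.868 mm.
The walls prevent any net length change, so an axial force P (same in every segment) develops. Compatibility: P · Σ Lᵢ/(AᵢEᵢ) = δ_free.
Σ Lᵢ/(AᵢEᵢ) = 475/(1950×69×10³) + 800/(1225×208×10³) + 600/(975×46×10³) = 2.005×10⁻⁵ mm/N.
So P = 2.868 / 2.005×10⁻⁵ = 143 kN, tensile.
σ_{aluminium} = P / A = 143000 / 1950 = 73.35 MPa.

σ ≈ 73.4 MPa (tensile)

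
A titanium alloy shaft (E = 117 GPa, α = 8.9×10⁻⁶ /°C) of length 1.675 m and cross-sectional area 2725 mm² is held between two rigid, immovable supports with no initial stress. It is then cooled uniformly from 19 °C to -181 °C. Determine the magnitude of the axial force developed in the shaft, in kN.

With zero net strain, σ = E·αΔT = 117 GPa × 8.9×10⁻⁶ × 200 = 208.3 MPa.
P = AEαΔT = 2725 × 117×10³ × 8.9×10⁻⁶ × 200 = 567.5 kN (tensile).

P ≈ 568 kN (tensile)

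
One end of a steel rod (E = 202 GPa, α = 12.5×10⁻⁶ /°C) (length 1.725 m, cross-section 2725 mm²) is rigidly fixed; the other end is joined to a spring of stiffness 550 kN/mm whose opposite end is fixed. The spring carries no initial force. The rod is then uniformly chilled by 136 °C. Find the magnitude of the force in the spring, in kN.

P ≈ 592 kN

If the spring were absent the rod would shorten by αΔT L = 12.5×10⁻⁶ × 136 × 1725 = 2.932 mm.
Let P be the tensile force in the spring. The rod extends elastically by PL/(AE) and the spring stretches by P/k; together these equal δ_free.
P [ L/(AE) + 1/k ] = δ_free → P [ 1725/(2725×202×10³) + 1/(550×10³) ] = 2.932.
P = 2.932 / 4.952×10⁻⁶ = 592200 N.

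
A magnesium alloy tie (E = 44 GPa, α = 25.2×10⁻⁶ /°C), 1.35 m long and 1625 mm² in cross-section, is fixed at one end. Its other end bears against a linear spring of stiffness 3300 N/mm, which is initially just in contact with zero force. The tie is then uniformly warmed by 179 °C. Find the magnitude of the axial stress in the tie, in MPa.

σ ≈ 11.6 MPa (compressive)

Free thermal expansion: δ_free = αΔT L = 25.2×10⁻⁶ × 179 × 1350 = 6.09 mm.
Let P be the compressive force at the spring. The tie shortens elastically by PL/(AE) and the spring compresses by P/k; together these equal δ_free.
So P = δ_free / [L/(AE) + 1/k] = 6.09 / [ 1350/(1625×44×10³) + 1/(3300) ].
P = 6.09 / 0.0003219 = 18920 N.
σ = P/A = 18920/1625 = 11.64 MPa.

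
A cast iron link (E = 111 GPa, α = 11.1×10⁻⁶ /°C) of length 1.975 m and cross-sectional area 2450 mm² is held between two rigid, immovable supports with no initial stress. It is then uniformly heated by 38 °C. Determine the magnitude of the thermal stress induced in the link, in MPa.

σ ≈ 46.8 MPa (compressive)

With length fixed, the mechanical strain must cancel the thermal strain αΔT = 11.1×10⁻⁶ × 38 = 421.8×10⁻⁶.
σ = EαΔT = 111×10³ × 11.1×10⁻⁶ × 38 = 46.82 MPa (compressive; the link is trying to expand).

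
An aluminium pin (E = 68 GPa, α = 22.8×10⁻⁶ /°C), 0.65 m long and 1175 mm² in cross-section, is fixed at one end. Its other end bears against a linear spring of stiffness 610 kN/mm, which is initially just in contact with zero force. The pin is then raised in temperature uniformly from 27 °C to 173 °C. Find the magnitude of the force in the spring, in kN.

P ≈ 221 kN

Free thermal expansion: δ_free = αΔT L = 22.8×10⁻⁶ × 146 × 650 = 2.164 mm.
Let P be the compressive force at the spring. The pin shortens elastically by PL/(AE) and the spring compresses by P/k; together these equal δ_free.
So P = δ_free / [L/(AE) + 1/k] = 2.164 / [ 650/(1175×68×10³) + 1/(610×10³) ].
P = 2.164 / 9.775×10⁻⁶ = 221400 N.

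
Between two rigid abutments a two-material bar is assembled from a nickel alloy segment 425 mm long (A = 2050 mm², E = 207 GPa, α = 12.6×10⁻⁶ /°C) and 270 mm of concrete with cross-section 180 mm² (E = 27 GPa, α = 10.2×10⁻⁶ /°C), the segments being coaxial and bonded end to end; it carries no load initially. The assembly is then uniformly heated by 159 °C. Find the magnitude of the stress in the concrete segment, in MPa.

σ ≈ 127 MPa (compressive)

Free thermal expansion of the whole bar: Σ αᵢΔT Lᵢ = 12.6×10⁻⁶×159×425 + 10.2×10⁻⁶×159×270 = 1.289 mm.
The rigid supports impose zero overall length change; the single axial force P common to all segments must satisfy P Σ Lᵢ/(AᵢEᵢ) = δ_free.
The series flexibility is Σ Lᵢ/(AᵢEᵢ) = 425/(2050×207×10³) + 270/(180×27×10³) = 5.656×10⁻⁵ mm/N.
So P = 1.289 / 5.656×10⁻⁵ = 22.8 kN, compressive.
σ_{concrete} = P / A = 22800 / 180 = 126.6 MPa.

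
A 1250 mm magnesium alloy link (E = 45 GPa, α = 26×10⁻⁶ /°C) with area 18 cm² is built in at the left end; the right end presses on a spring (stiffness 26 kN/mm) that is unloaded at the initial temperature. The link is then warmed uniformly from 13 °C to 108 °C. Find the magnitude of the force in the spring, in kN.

The unrestrained thermal change is αΔT L = 26×10⁻⁶ × 95 × 1250 = 3.087 mm.
Let P be the compressive force at the spring. The link shortens elastically by PL/(AE) and the spring compresses by P/k; together these equal δ_free.
P [ L/(AE) + 1/k ] = δ_free → P [ 1250/(1800×45×10³) + 1/(26×10³) ] = 3.087.
P = 3.087 / 5.389×10⁻⁵ = 57290 N.

P ≈ 57.3 kN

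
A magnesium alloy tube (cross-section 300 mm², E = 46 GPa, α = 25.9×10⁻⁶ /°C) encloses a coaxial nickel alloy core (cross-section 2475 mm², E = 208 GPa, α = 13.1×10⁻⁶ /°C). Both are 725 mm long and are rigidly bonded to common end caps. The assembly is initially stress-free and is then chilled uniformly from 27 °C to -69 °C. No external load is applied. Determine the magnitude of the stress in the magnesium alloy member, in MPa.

Both members must finish at the same length. With the larger α, the magnesium alloy tends to over-contract; the plates restrain it, putting the magnesium alloy in tension and the nickel alloy in compression. With no external load the two internal forces are equal and opposite, magnitude P.
Equating the net (thermal + elastic) strains gives |α₁ − α₂|·ΔT = P·[1/(A₁E₁) + 1/(A₂E₂)].
|α₁ − α₂|·ΔT = 12.8×10⁻⁶ × 96 = 0.001229.
1/(A₁E₁) + 1/(A₂E₂) = 1/(300×46×10³) + 1/(2475×208×10³) = 7.441×10⁻⁸ N⁻¹.
P = 0.001229 / 7.441×10⁻⁸ = 16510 N = 16.51 kN.
σ_{magnesium alloy} = P/A₁ = 16510/300 = 55.05 MPa, tensile.

σ ≈ 55 MPa (tensile)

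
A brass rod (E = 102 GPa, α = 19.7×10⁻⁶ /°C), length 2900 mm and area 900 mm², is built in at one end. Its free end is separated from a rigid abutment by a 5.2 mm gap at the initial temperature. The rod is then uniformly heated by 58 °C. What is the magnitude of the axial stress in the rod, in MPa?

Free thermal elongation = αΔT L = 19.7×10⁻⁶ × 58 × 2900 = 3.314 mm.
This is smaller than the 5.2 mm clearance, so the rod expands freely without reaching the stop — the stress is zero.

σ ≈ 0 MPa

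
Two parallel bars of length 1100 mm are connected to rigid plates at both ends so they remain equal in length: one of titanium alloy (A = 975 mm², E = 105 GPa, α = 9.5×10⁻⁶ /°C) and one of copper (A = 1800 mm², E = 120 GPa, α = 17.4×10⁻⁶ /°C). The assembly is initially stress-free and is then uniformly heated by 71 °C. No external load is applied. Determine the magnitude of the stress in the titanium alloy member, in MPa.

σ ≈ 40 MPa (tensile)

Equilibrium of a rigid end plate with no external load gives equal and opposite internal forces ±P in the two members. Since α_{copper} > α_{titanium alloy}, heating drives the copper into compression and the titanium alloy into tension.
Compatibility of the two members (thermal + elastic change equal): (α₁ − α₂)ΔT = P·[1/(A₁E₁) + 1/(A₂E₂)].
|α₁ − α₂|·ΔT = 7.9×10⁻⁶ × 71 = 0.0005609.
1/(A₁E₁) + 1/(A₂E₂) = 1/(975×105×10³) + 1/(1800×120×10³) = 1.44×10⁻⁸ N⁻¹.
P = 0.0005609 / 1.44×10⁻⁸ = 38960 N = 38.96 kN.
σ_{titanium alloy} = P/A₁ = 38960/975 = 39.96 MPa, tensile.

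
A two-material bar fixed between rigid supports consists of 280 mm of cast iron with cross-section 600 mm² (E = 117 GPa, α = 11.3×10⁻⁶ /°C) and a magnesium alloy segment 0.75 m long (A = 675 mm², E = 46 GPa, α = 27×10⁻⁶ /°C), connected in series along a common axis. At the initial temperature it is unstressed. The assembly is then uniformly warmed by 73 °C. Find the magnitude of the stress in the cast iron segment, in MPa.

With the walls removed the bar would change length by δ_free = Σ αᵢΔT Lᵢ = 11.3×10⁻⁶×73×280 + 27×10⁻⁶×73×750 = 1.709 mm.
The walls prevent any net length change, so an axial force P (same in every segment) develops. Compatibility: P · Σ Lᵢ/(AᵢEᵢ) = δ_free.
Σ Lᵢ/(AᵢEᵢ) = 280/(600×117×10³) + 750/(675×46×10³) = 2.814×10⁻⁵ mm/N.
So P = 1.709 / 2.814×10⁻⁵ = 60.73 kN, compressive.
σ_{cast iron} = P / A = 60730 / 600 = 101.2 MPa.

σ ≈ 101 MPa (compressive)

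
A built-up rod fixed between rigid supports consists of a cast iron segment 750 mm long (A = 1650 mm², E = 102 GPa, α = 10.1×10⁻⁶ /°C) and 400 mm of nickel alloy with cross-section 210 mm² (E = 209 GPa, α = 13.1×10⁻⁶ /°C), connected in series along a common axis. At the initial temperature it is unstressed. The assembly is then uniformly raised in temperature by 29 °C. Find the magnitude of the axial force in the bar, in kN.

Free thermal expansion of the whole bar: Σ αᵢΔT Lᵢ = 10.1×10⁻⁶×29×750 + 13.1×10⁻⁶×29×400 = 0.3716 mm.
Since the ends are fixed, an axial force P builds up, equal in every segment, with P · Σ Lᵢ/(AᵢEᵢ) = δ_free.
Σ Lᵢ/(AᵢEᵢ) = 750/(1650×102×10³) + 400/(210×209×10³) = 1.357×10⁻⁵ mm/N.
Hence P = δ_free / Σ(L/AE) = 0.3716/1.357×10⁻⁵ = 27.39 kN (compressive).

P ≈ 27.4 kN (compressive)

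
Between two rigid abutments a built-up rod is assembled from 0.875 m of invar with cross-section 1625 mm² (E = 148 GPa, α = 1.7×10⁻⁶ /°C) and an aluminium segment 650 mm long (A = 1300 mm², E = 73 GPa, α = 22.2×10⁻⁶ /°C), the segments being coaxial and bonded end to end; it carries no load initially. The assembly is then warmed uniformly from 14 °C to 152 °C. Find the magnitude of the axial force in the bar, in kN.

P ≈ 209 kN (compressive)

Free thermal expansion of the whole bar: Σ αᵢΔT Lᵢ = 1.7×10⁻⁶×138×875 + 22.2×10⁻⁶×138×650 = 2.197 mm.
The walls prevent any net length change, so an axial force P (same in every segment) develops. Compatibility: P · Σ Lᵢ/(AᵢEᵢ) = δ_free.
Σ Lᵢ/(AᵢEᵢ) = 875/(1625×148×10³) + 650/(1300×73×10³) = 1.049×10⁻⁵ mm/N.
P = 2.197 / 1.049×10⁻⁵ = 209400 N = 209.4 kN, compressive.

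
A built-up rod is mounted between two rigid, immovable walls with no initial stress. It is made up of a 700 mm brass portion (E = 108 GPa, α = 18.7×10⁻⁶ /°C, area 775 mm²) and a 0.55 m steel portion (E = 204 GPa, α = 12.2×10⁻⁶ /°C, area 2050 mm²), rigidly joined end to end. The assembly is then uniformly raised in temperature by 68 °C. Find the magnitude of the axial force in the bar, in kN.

Free thermal expansion of the whole bar: Σ αᵢΔT Lᵢ = 18.7×10⁻⁶×68×700 + 12.2×10⁻⁶×68×550 = 1.346 mm.
The rigid supports impose zero overall length change; the single axial force P common to all segments must satisfy P Σ Lᵢ/(AᵢEᵢ) = δ_free.
The series flexibility is Σ Lᵢ/(AᵢEᵢ) = 700/(775×108×10³) + 550/(2050×204×10³) = 9.678×10⁻⁶ mm/N.
P = 1.346 / 9.678×10⁻⁶ = 139100 N = 139.1 kN, compressive.

P ≈ 139 kN (compressive)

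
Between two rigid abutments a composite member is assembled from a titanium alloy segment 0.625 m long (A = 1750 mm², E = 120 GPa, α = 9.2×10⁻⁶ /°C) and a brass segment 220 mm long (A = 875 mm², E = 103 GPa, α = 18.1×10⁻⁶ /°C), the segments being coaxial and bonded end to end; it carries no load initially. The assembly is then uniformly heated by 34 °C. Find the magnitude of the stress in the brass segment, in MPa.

With the walls removed the bar would change length by δ_free = Σ αᵢΔT Lᵢ = 9.2×10⁻⁶×34×625 + 18.1×10⁻⁶×34×220 = 0.3309 mm.
The walls prevent any net length change, so an axial force P (same in every segment) develops. Compatibility: P · Σ Lᵢ/(AᵢEᵢ) = δ_free.
Σ Lᵢ/(AᵢEᵢ) = 625/(1750×120×10³) + 220/(875×103×10³) = 5.417×10⁻⁶ mm/N.
Hence P = δ_free / Σ(L/AE) = 0.3309/5.417×10⁻⁶ = 61.08 kN (compressive).
σ_{brass} = P / A = 61080 / 875 = 69.81 MPa.

σ ≈ 69.8 MPa (compressive)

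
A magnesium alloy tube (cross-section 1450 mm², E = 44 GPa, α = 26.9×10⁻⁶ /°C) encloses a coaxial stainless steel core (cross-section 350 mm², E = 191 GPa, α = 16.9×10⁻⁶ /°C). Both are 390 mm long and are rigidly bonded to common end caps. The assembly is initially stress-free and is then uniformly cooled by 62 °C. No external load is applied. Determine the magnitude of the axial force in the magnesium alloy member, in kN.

P ≈ 20.2 kN (tensile in the magnesium alloy)

Both members must finish at the same length. With the larger α, the magnesium alloy tends to over-contract; the plates restrain it, putting the magnesium alloy in tension and the stainless steel in compression. With no external load the two internal forces are equal and opposite, magnitude P.
Compatibility of the two members (thermal + elastic change equal): (α₁ − α₂)ΔT = P·[1/(A₁E₁) + 1/(A₂E₂)].
|α₁ − α₂|·ΔT = 10×10⁻⁶ × 62 = 0.00062.
1/(A₁E₁) + 1/(A₂E₂) = 1/(1450×44×10³) + 1/(350×191×10³) = 3.063×10⁻⁸ N⁻¹.
So P = 0.00062 / 3.063×10⁻⁸ = 20.24 kN.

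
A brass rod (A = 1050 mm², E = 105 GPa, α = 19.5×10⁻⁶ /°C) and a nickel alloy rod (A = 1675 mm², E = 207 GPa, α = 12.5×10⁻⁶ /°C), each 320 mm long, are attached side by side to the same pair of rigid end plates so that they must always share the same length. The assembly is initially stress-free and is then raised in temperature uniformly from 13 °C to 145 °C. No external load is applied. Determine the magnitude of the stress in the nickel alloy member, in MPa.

σ ≈ 46.1 MPa (tensile)

Both members must finish at the same length. With the larger α, the brass tends to over-expand; the plates restrain it, putting the brass in compression and the nickel alloy in tension. With no external load the two internal forces are equal and opposite, magnitude P.
Compatibility of the two members (thermal + elastic change equal): (α₁ − α₂)ΔT = P·[1/(A₁E₁) + 1/(A₂E₂)].
|α₁ − α₂|·ΔT = 7×10⁻⁶ × 132 = 0.000924.
1/(A₁E₁) + 1/(A₂E₂) = 1/(1050×105×10³) + 1/(1675×207×10³) = 1.195×10⁻⁸ N⁻¹.
So P = 0.000924 / 1.195×10⁻⁸ = 77.29 kN.
σ_{nickel alloy} = P/A₂ = 77290/1675 = 46.15 MPa, tensile.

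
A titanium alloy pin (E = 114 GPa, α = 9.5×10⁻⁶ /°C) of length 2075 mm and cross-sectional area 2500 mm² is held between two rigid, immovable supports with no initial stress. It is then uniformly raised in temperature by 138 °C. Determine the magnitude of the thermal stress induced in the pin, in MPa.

σ ≈ 149 MPa (compressive)

Because both ends are immovable the net strain is zero, and the suppressed thermal strain is αΔT = 9.5×10⁻⁶ × 138 = 1311×10⁻⁶.
The stress required to suppress this strain is σ = Eε = 114×10³ × 1311×10⁻⁶ = 149.5 MPa, compressive since the pin is trying to expand.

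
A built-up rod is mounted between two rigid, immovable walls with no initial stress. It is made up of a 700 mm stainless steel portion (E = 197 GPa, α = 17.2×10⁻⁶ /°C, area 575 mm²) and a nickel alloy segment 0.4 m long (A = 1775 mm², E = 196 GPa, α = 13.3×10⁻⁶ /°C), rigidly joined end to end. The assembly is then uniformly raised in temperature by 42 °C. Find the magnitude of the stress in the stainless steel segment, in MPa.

σ ≈ 173 MPa (compressive)

If the supports were absent, the total length change would be Σ αᵢΔT Lᵢ = 17.2×10⁻⁶×42×700 + 13.3×10⁻⁶×42×400 = 0.7291 mm.
The walls prevent any net length change, so an axial force P (same in every segment) develops. Compatibility: P · Σ Lᵢ/(AᵢEᵢ) = δ_free.
The series flexibility is Σ Lᵢ/(AᵢEᵢ) = 700/(575×197×10³) + 400/(1775×196×10³) = 7.329×10⁻⁶ mm/N.
Hence P = δ_free / Σ(L/AE) = 0.7291/7.329×10⁻⁶ = 99.48 kN (compressive).
σ_{stainless steel} = P / A = 99480 / 575 = 173 MPa.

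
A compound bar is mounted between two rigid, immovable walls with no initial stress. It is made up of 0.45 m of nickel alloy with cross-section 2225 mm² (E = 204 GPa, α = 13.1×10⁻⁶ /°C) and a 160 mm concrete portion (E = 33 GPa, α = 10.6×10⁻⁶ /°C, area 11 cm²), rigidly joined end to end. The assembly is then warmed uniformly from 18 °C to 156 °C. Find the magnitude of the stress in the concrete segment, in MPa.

If the supports were absent, the total length change would be Σ αᵢΔT Lᵢ = 13.1×10⁻⁶×138×450 + 10.6×10⁻⁶×138×160 = 1.048 mm.
Since the ends are fixed, an axial force P builds up, equal in every segment, with P · Σ Lᵢ/(AᵢEᵢ) = δ_free.
Σ Lᵢ/(AᵢEᵢ) = 450/(2225×204×10³) + 160/(1100×33×10³) = 5.399×10⁻⁶ mm/N.
So P = 1.048 / 5.399×10⁻⁶ = 194 kN, compressive.
σ_{concrete} = P / A = 194000 / 1100 = 176.4 MPa.

σ ≈ 176 MPa (compressive)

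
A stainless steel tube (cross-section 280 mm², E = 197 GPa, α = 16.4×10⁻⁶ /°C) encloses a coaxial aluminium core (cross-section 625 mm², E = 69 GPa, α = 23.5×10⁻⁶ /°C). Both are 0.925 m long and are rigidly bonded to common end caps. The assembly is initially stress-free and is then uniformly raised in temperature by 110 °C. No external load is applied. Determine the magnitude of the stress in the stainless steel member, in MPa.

The aluminium has the larger α, so on heating it would change length more than the stainless steel if both were free. The rigid plates force a common final length, so the aluminium is put into compression and the stainless steel into tension, with equal and opposite forces P (no external load).
Setting the final lengths equal and cancelling L: (α₁ − α₂)ΔT = P/(A₁E₁) + P/(A₂E₂).
|α₁ − α₂|·ΔT = 7.1×10⁻⁶ × 110 = 0.000781.
1/(A₁E₁) + 1/(A₂E₂) = 1/(280×197×10³) + 1/(625×69×10³) = 4.132×10⁻⁸ N⁻¹.
P = 0.000781 / 4.132×10⁻⁸ = 18900 N = 18.9 kN.
σ_{stainless steel} = P/A₁ = 18900/280 = 67.51 MPa, tensile.

σ ≈ 67.5 MPa (tensile)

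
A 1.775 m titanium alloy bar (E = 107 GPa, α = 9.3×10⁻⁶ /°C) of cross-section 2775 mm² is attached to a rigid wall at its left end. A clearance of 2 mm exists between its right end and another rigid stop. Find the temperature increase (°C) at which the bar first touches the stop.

ΔT ≈ 121 °C

Contact occurs when the free expansion equals the gap: αΔT L = 2 mm.
ΔT = 2 / (9.3×10⁻⁶ × 1775) = 121.2 °C.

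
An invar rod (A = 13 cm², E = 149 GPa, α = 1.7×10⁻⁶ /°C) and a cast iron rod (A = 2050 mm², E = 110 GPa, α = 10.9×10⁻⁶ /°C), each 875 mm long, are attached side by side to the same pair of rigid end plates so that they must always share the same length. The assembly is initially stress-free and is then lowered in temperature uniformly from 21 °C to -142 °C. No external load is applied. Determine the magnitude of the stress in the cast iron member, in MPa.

Equilibrium of a rigid end plate with no external load gives equal and opposite internal forces ±P in the two members. Since α_{cast iron} > α_{invar}, cooling drives the cast iron into tension and the invar into compression.
Equating the net (thermal + elastic) strains gives |α₁ − α₂|·ΔT = P·[1/(A₁E₁) + 1/(A₂E₂)].
|α₁ − α₂|·ΔT = 9.2×10⁻⁶ × 163 = 0.0015.
1/(A₁E₁) + 1/(A₂E₂) = 1/(1300×149×10³) + 1/(2050×110×10³) = 9.597×10⁻⁹ N⁻¹.
P = 0.0015 / 9.597×10⁻⁹ = 156300 N = 156.3 kN.
σ_{cast iron} = P/A₂ = 156300/2050 = 76.22 MPa, tensile.

σ ≈ 76.2 MPa (tensile)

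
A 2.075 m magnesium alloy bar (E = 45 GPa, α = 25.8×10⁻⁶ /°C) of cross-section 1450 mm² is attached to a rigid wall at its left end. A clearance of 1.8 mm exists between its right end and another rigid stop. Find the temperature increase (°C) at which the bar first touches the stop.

ΔT ≈ 33.6 °C

Contact occurs when the free expansion equals the gap: αΔT L = 1.8 mm.
So ΔT = g/(αL) = 1.8/(25.8×10⁻⁶ × 2075) = 33.62 °C.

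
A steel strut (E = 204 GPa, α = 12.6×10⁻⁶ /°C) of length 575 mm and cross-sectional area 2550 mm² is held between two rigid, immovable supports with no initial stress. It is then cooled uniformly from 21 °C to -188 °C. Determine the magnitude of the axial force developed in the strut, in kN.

P ≈ 1370 kN (tensile)

Full restraint means ε = 0, so the stress is σ = EαΔT = 204×10³ × 12.6×10⁻⁶ × 209 = 537.2 MPa.
P = AEαΔT = 2550 × 204×10³ × 12.6×10⁻⁶ × 209 = 1370 kN (tensile).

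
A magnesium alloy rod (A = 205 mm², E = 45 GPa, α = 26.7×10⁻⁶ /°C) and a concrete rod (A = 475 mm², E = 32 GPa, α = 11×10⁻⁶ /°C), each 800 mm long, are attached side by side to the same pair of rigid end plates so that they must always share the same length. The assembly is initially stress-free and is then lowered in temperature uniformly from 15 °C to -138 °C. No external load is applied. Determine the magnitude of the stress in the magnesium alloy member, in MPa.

Both members must finish at the same length. With the larger α, the magnesium alloy tends to over-contract; the plates restrain it, putting the magnesium alloy in tension and the concrete in compression. With no external load the two internal forces are equal and opposite, magnitude P.
Setting the final lengths equal and cancelling L: (α₁ − α₂)ΔT = P/(A₁E₁) + P/(A₂E₂).
|α₁ − α₂|·ΔT = 15.7×10⁻⁶ × 153 = 0.002402.
1/(A₁E₁) + 1/(A₂E₂) = 1/(205×45×10³) + 1/(475×32×10³) = 1.742×10⁻⁷ N⁻¹.
So P = 0.002402 / 1.742×10⁻⁷ = 13.79 kN.
σ_{magnesium alloy} = P/A₁ = 13790/205 = 67.27 MPa, tensile.

σ ≈ 67.3 MPa (tensile)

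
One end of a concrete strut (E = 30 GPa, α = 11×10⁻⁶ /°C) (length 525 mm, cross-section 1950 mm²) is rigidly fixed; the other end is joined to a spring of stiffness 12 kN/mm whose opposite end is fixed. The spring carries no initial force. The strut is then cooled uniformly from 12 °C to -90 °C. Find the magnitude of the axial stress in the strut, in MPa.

Free thermal contraction: δ_free = αΔT L = 11×10⁻⁶ × 102 × 525 = 0.589 mm.
With a force P in the spring, the elastic change of the strut is PL/(AE) and that of the spring is P/k; compatibility requires their sum to equal δ_free.
So P = δ_free / [L/(AE) + 1/k] = 0.589 / [ 525/(1950×30×10³) + 1/(12×10³) ].
P = 0.589 / 9.231×10⁻⁵ = 6381 N.
σ = P/A = 6381/1950 = 3.272 MPa.

σ ≈ 3.27 MPa (tensile)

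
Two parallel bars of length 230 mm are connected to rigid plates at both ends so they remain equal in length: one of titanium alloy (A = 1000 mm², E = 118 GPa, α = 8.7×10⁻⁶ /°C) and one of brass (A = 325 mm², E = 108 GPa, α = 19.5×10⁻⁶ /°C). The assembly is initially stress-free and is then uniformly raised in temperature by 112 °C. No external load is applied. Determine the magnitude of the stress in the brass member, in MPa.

Both members must finish at the same length. With the larger α, the brass tends to over-expand; the plates restrain it, putting the brass in compression and the titanium alloy in tension. With no external load the two internal forces are equal and opposite, magnitude P.
Setting the final lengths equal and cancelling L: (α₁ − α₂)ΔT = P/(A₁E₁) + P/(A₂E₂).
|α₁ − α₂|·ΔT = 10.8×10⁻⁶ × 112 = 0.00121.
1/(A₁E₁) + 1/(A₂E₂) = 1/(1000×118×10³) + 1/(325×108×10³) = 3.696×10⁻⁸ N⁻¹.
So P = 0.00121 / 3.696×10⁻⁸ = 32.72 kN.
σ_{brass} = P/A₂ = 32720/325 = 100.7 MPa, compressive.

σ ≈ 101 MPa (compressive)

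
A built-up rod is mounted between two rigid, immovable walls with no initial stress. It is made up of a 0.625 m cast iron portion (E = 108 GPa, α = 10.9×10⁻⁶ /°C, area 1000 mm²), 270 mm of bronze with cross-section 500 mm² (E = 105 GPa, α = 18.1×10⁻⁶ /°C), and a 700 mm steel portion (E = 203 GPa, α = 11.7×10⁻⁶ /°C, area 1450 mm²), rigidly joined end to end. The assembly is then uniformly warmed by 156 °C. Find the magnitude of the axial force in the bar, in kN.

P ≈ 233 kN (compressive)

Free thermal expansion of the whole bar: Σ αᵢΔT Lᵢ = 10.9×10⁻⁶×156×625 + 18.1×10⁻⁶×156×270 + 11.7×10⁻⁶×156×700 = 3.103 mm.
The walls prevent any net length change, so an axial force P (same in every segment) develops. Compatibility: P · Σ Lᵢ/(AᵢEᵢ) = δ_free.
The series flexibility is Σ Lᵢ/(AᵢEᵢ) = 625/(1000×108×10³) + 270/(500×105×10³) + 700/(1450×203×10³) = 1.331×10⁻⁵ mm/N.
Hence P = δ_free / Σ(L/AE) = 3.103/1.331×10⁻⁵ = 233.1 kN (compressive).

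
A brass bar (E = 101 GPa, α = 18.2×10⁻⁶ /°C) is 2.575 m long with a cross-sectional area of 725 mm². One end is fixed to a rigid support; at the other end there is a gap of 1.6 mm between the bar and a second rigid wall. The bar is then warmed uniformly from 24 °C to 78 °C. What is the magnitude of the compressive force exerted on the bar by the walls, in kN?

Unrestrained expansion: δ_free = αΔT L = 18.2×10⁻⁶ × 54 × 2575 = 2.531 mm.
After closing the 1.6 mm clearance, 2.531 − 1.6 = 0.9307 mm of expansion remains to be suppressed by the wall.
That suppressed elongation corresponds to σ = E·Δ/L = 101×10³ × 0.9307/2575 = 36.51 MPa.
P = σA = 36.51 × 725 = 26.47 kN.

P ≈ 26.5 kN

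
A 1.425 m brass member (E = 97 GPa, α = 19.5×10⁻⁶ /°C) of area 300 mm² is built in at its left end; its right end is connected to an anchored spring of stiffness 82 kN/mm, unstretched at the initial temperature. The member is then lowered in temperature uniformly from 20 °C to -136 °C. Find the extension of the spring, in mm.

The unrestrained thermal change is αΔT L = 19.5×10⁻⁶ × 156 × 1425 = 4.335 mm.
With a force P in the spring, the elastic change of the member is PL/(AE) and that of the spring is P/k; compatibility requires their sum to equal δ_free.
P [ L/(AE) + 1/k ] = δ_free → P [ 1425/(300×97×10³) + 1/(82×10³) ] = 4.335.
P = 4.335 / 6.116×10⁻⁵ = 70870 N.
Spring extension = P/k = 70870/(82×10³) = 0.8643 mm.

δ ≈ 0.864 mm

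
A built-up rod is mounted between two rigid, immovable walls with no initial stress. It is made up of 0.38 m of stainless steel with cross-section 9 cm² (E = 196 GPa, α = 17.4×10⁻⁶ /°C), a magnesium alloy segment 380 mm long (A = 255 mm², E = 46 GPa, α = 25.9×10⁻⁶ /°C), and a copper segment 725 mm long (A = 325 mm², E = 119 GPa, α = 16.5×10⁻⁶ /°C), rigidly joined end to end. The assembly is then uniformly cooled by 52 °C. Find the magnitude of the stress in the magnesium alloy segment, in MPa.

If the supports were absent, the total length change would be Σ αᵢΔT Lᵢ = 17.4×10⁻⁶×52×380 + 25.9×10⁻⁶×52×380 + 16.5×10⁻⁶×52×725 = 1.478 mm.
The walls prevent any net length change, so an axial force P (same in every segment) develops. Compatibility: P · Σ Lᵢ/(AᵢEᵢ) = δ_free.
The series flexibility is Σ Lᵢ/(AᵢEᵢ) = 380/(900×196×10³) + 380/(255×46×10³) + 725/(325×119×10³) = 5.33×10⁻⁵ mm/N.
So P = 1.478 / 5.33×10⁻⁵ = 27.73 kN, tensile.
σ_{magnesium alloy} = P / A = 27730 / 255 = 108.7 MPa.

σ ≈ 109 MPa (tensile)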